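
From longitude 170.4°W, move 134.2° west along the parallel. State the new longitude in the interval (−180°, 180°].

55.4°E

Start at -170.4°; shift −134.2° → -304.6°.
-304.6° lies outside (−180°, 180°]; add 360° → +55.4°.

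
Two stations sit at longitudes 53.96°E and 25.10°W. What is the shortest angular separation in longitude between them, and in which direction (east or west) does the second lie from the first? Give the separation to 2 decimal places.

79.06° west

Raw difference: -25.10 − 53.96 = -79.06°.
Normalise into (−180°, 180°]: -79.06° stays -79.06°.
Negative ⇒ the second point lies to the west; separation 79.06°.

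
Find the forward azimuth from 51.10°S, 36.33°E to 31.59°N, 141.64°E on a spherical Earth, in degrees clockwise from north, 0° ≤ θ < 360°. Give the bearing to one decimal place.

79.4°

Δλ = 141.64 − 36.33 = 105.31°.
θ = atan2( sin Δλ · cos φ₂ , cos φ₁ · sin φ₂ − sin φ₁ · cos φ₂ · cos Δλ )
  = atan2(0.82159, 0.15391) = 79.390° → normalised to [0°, 360°): 79.390°.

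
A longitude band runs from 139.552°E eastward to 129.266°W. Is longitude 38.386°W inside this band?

No

Band width going east from +139.552° to -129.266°: ((-129.266 − 139.552) mod 360) = 91.182°.
Offset of -38.386° east of the west edge: ((-38.386 − 139.552) mod 360) = 182.062°.
182.062° > 91.182° ⇒ outside.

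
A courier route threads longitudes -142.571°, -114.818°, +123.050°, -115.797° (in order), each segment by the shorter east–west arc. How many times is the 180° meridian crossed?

Leg 1: -142.571° → -114.818°, shortest Δλ = 27.753° (east) — does not cross 180°.
Leg 2: -114.818° → +123.050°, shortest Δλ = -122.132° (west) — crosses 180°.
Leg 3: +123.050° → -115.797°, shortest Δλ = 121.153° (east) — crosses 180°.
Total crossings: 2.

2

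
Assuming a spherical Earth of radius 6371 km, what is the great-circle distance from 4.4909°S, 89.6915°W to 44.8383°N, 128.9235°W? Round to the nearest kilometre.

6728 km

Δλ = -128.9235 − -89.6915 = -39.2320°.
Δφ = 44.8383 − -4.4909 = 49.3292°.
a = sin²(Δφ/2) + cos φ₁ · cos φ₂ · sin²(Δλ/2) = 0.253817.
c = 2·atan2(√a, √(1−a)) = 1.05599 rad → d = 6371·c ≈ 6727.72 km.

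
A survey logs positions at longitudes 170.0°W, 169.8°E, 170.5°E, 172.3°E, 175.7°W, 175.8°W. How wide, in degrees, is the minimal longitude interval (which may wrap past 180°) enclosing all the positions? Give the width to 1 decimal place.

Sort the longitudes: -175.8°, -175.7°, -170.0°, +169.8°, +170.5°, +172.3°.
Eastward gaps between consecutive values (wrapping around): 0.1°, 5.7°, 339.8°, 0.7°, 1.8°, 11.9°.
Largest gap = 339.8° ⇒ minimal covering band is its complement: 360° − 339.8° = 20.2°.
Band runs from +169.8° eastward to -170.0°, crossing the antimeridian.

20.2°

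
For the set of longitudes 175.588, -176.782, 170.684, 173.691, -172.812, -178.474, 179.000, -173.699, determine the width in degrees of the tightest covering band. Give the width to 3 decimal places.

Sort the longitudes: -178.474°, -176.782°, -173.699°, -172.812°, +170.684°, +173.691°, +175.588°, +179.000°.
Eastward gaps between consecutive values (wrapping around): 1.692°, 3.083°, 0.887°, 343.496°, 3.007°, 1.897°, 3.412°, 2.526°.
Largest gap = 343.496° ⇒ minimal covering band is its complement: 360° − 343.496° = 16.504°.
Band runs from +170.684° eastward to -172.812°, crossing the antimeridian.

16.504°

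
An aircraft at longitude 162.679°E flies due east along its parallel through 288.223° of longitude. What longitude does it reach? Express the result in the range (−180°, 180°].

90.902°E

Start at +162.679°; shift +288.223° → +450.902°.
+450.902° lies outside (−180°, 180°]; subtract 360° → +90.902°.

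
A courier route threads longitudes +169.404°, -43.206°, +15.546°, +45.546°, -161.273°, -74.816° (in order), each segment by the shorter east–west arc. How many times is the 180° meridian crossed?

2

Leg 1: +169.404° → -43.206°, shortest Δλ = 147.39° (east) — crosses 180°.
Leg 2: -43.206° → +15.546°, shortest Δλ = 58.752° (east) — does not cross 180°.
Leg 3: +15.546° → +45.546°, shortest Δλ = 30.0° (east) — does not cross 180°.
Leg 4: +45.546° → -161.273°, shortest Δλ = 153.181° (east) — crosses 180°.
Leg 5: -161.273° → -74.816°, shortest Δλ = 86.457° (east) — does not cross 180°.
Total crossings: 2.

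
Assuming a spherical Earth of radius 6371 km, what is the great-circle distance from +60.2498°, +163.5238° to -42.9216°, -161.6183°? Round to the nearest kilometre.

Δλ = -161.6183 − 163.5238 = -325.1421°; wrapped into (−180°, 180°]: 34.8579°.
Δφ = -42.9216 − 60.2498 = -103.1714°.
a = sin²(Δφ/2) + cos φ₁ · cos φ₂ · sin²(Δλ/2) = 0.646532.
c = 2·atan2(√a, √(1−a)) = 1.86823 rad → d = 6371·c ≈ 11902.47 km.

11902 km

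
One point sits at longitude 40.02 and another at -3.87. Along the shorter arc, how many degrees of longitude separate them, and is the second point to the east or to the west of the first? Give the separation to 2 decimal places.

Raw difference: -3.87 − 40.02 = -43.89°.
Normalise into (−180°, 180°]: -43.89° stays -43.89°.
Negative ⇒ the second point lies to the west; separation 43.89°.

43.89° west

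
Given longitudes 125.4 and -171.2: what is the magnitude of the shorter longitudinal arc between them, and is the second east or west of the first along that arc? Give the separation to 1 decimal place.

Raw difference: -171.2 − 125.4 = -296.6°.
Normalise into (−180°, 180°]: -296.6° + 360° = 63.4°.
Positive ⇒ the second point lies to the east; separation 63.4°.

63.4° east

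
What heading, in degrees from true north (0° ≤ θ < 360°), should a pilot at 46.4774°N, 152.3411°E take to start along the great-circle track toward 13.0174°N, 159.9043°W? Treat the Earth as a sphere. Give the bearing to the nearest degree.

Δλ = -159.9043 − 152.3411 = -312.2454°; wrapped into (−180°, 180°]: 47.7546°.
θ = atan2( sin Δλ · cos φ₂ , cos φ₁ · sin φ₂ − sin φ₁ · cos φ₂ · cos Δλ )
  = atan2(0.72125, -0.31985) = 113.916° → normalised to [0°, 360°): 113.916°.

114°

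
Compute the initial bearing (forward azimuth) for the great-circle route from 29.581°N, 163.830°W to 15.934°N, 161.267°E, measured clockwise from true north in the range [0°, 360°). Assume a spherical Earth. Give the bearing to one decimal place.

Δλ = 161.267 − -163.830 = 325.097°; wrapped into (−180°, 180°]: -34.903°.
θ = atan2( sin Δλ · cos φ₂ , cos φ₁ · sin φ₂ − sin φ₁ · cos φ₂ · cos Δλ )
  = atan2(-0.55020, -0.15055) = -105.303° → normalised to [0°, 360°): 254.697°.

254.7°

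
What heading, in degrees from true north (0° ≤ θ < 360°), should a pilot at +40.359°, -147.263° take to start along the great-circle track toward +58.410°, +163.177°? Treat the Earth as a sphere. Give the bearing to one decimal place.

Δλ = 163.177 − -147.263 = 310.440°; wrapped into (−180°, 180°]: -49.560°.
θ = atan2( sin Δλ · cos φ₂ , cos φ₁ · sin φ₂ − sin φ₁ · cos φ₂ · cos Δλ )
  = atan2(-0.39869, 0.42905) = -42.899° → normalised to [0°, 360°): 317.101°.

317.1°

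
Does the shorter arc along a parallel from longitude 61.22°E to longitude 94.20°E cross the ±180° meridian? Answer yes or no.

Signed shortest Δλ = ((94.20 − 61.22 + 180) mod 360) − 180 = 32.98°.
Going east by 32.98° from +61.22° reaches +94.20° without touching 180°.

No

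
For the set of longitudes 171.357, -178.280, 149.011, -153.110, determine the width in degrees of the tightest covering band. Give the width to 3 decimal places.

Sort the longitudes: -178.280°, -153.110°, +149.011°, +171.357°.
Eastward gaps between consecutive values (wrapping around): 25.170°, 302.121°, 22.346°, 10.363°.
Largest gap = 302.121° ⇒ minimal covering band is its complement: 360° − 302.121° = 57.879°.
Band runs from +149.011° eastward to -153.110°, crossing the antimeridian.

57.879°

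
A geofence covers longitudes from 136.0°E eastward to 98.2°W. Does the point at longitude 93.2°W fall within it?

Band width going east from +136.0° to -98.2°: ((-98.2 − 136.0) mod 360) = 125.8°.
Offset of -93.2° east of the west edge: ((-93.2 − 136.0) mod 360) = 130.8°.
130.8° > 125.8° ⇒ outside.

No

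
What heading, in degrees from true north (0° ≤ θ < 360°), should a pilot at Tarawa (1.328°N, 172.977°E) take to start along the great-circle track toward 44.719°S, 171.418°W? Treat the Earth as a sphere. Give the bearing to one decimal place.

165.1°

Δλ = -171.418 − 172.977 = -344.395°; wrapped into (−180°, 180°]: 15.605°.
θ = atan2( sin Δλ · cos φ₂ , cos φ₁ · sin φ₂ − sin φ₁ · cos φ₂ · cos Δλ )
  = atan2(0.19115, -0.71930) = 165.118° → normalised to [0°, 360°): 165.118°.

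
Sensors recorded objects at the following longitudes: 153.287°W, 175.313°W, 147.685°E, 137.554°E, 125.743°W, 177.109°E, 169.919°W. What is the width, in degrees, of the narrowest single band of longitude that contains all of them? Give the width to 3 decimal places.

96.703°

Sort the longitudes: -175.313°, -169.919°, -153.287°, -125.743°, +137.554°, +147.685°, +177.109°.
Eastward gaps between consecutive values (wrapping around): 5.394°, 16.632°, 27.544°, 263.297°, 10.131°, 29.424°, 7.578°.
Largest gap = 263.297° ⇒ minimal covering band is its complement: 360° − 263.297° = 96.703°.
Band runs from +137.554° eastward to -125.743°, crossing the antimeridian.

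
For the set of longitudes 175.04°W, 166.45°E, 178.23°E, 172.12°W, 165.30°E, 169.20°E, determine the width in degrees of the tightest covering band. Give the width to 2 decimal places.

Sort the longitudes: -175.04°, -172.12°, +165.30°, +166.45°, +169.20°, +178.23°.
Eastward gaps between consecutive values (wrapping around): 2.92°, 337.42°, 1.15°, 2.75°, 9.03°, 6.73°.
Largest gap = 337.42° ⇒ minimal covering band is its complement: 360° − 337.42° = 22.58°.
Band runs from +165.30° eastward to -172.12°, crossing the antimeridian.

22.58°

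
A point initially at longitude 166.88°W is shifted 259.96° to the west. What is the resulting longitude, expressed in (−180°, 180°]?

Start at -166.88°; shift −259.96° → -426.84°.
-426.84° lies outside (−180°, 180°]; add 360° → -66.84°.

66.84°W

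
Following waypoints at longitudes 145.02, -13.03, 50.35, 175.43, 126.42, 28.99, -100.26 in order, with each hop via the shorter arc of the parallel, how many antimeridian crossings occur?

Leg 1: +145.02° → -13.03°, shortest Δλ = -158.05° (west) — does not cross 180°.
Leg 2: -13.03° → +50.35°, shortest Δλ = 63.38° (east) — does not cross 180°.
Leg 3: +50.35° → +175.43°, shortest Δλ = 125.08° (east) — does not cross 180°.
Leg 4: +175.43° → +126.42°, shortest Δλ = -49.01° (west) — does not cross 180°.
Leg 5: +126.42° → +28.99°, shortest Δλ = -97.43° (west) — does not cross 180°.
Leg 6: +28.99° → -100.26°, shortest Δλ = -129.25° (west) — does not cross 180°.
Total crossings: 0.

0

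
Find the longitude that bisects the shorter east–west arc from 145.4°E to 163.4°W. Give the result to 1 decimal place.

Signed shortest Δλ from +145.4° to -163.4° is +51.2°.
Midpoint longitude = +145.4° + (+51.2°)/2 = +145.4° + 25.6° = +171.0°.
(The naïve average (+145.4 + -163.4)/2 = -9.0° is on the wrong side of the globe.)

171.0°E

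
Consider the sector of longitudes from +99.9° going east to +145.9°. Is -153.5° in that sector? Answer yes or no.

No

Band width going east from +99.9° to +145.9°: ((145.9 − 99.9) mod 360) = 46.0°.
Offset of -153.5° east of the west edge: ((-153.5 − 99.9) mod 360) = 106.6°.
106.6° > 46.0° ⇒ outside.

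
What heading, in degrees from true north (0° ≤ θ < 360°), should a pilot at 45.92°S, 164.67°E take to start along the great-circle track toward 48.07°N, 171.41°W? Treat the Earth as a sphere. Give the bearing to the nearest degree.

16°

Δλ = -171.41 − 164.67 = -336.08°; wrapped into (−180°, 180°]: 23.92°.
θ = atan2( sin Δλ · cos φ₂ , cos φ₁ · sin φ₂ − sin φ₁ · cos φ₂ · cos Δλ )
  = atan2(0.27094, 0.95635) = 15.818° → normalised to [0°, 360°): 15.818°.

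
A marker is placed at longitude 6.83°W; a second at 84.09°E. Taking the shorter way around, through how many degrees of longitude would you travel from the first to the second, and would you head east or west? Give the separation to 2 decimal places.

90.92° east

Raw difference: 84.09 − -6.83 = 90.92°.
Normalise into (−180°, 180°]: 90.92° stays 90.92°.
Positive ⇒ the second point lies to the east; separation 90.92°.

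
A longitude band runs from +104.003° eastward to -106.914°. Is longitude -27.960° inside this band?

No

Band width going east from +104.003° to -106.914°: ((-106.914 − 104.003) mod 360) = 149.083°.
Offset of -27.960° east of the west edge: ((-27.960 − 104.003) mod 360) = 228.037°.
228.037° > 149.083° ⇒ outside.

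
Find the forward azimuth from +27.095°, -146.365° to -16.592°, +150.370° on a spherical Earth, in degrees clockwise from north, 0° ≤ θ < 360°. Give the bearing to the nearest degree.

242°

Δλ = 150.370 − -146.365 = 296.735°; wrapped into (−180°, 180°]: -63.265°.
θ = atan2( sin Δλ · cos φ₂ , cos φ₁ · sin φ₂ − sin φ₁ · cos φ₂ · cos Δλ )
  = atan2(-0.85591, -0.45058) = -117.764° → normalised to [0°, 360°): 242.236°.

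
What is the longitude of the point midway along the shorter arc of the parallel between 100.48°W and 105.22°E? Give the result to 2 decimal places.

177.63°W

Signed shortest Δλ from -100.48° to +105.22° is -154.30°.
Midpoint longitude = -100.48° + (-154.30°)/2 = -100.48° − 77.15° = -177.63°.
(The naïve average (-100.48 + +105.22)/2 = 2.37° is on the wrong side of the globe.)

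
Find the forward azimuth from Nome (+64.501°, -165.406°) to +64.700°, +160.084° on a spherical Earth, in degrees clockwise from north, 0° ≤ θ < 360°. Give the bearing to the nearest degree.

286°

Δλ = 160.084 − -165.406 = 325.490°; wrapped into (−180°, 180°]: -34.510°.
θ = atan2( sin Δλ · cos φ₂ , cos φ₁ · sin φ₂ − sin φ₁ · cos φ₂ · cos Δλ )
  = atan2(-0.24212, 0.07135) = -73.580° → normalised to [0°, 360°): 286.420°.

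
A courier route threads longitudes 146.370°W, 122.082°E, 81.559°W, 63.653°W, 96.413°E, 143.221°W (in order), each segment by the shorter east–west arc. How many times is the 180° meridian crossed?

Leg 1: -146.370° → +122.082°, shortest Δλ = -91.548° (west) — crosses 180°.
Leg 2: +122.082° → -81.559°, shortest Δλ = 156.359° (east) — crosses 180°.
Leg 3: -81.559° → -63.653°, shortest Δλ = 17.906° (east) — does not cross 180°.
Leg 4: -63.653° → +96.413°, shortest Δλ = 160.066° (east) — does not cross 180°.
Leg 5: +96.413° → -143.221°, shortest Δλ = 120.366° (east) — crosses 180°.
Total crossings: 3.

3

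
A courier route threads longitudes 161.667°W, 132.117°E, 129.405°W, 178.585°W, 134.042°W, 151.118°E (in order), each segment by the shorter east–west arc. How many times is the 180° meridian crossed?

Leg 1: -161.667° → +132.117°, shortest Δλ = -66.216° (west) — crosses 180°.
Leg 2: +132.117° → -129.405°, shortest Δλ = 98.478° (east) — crosses 180°.
Leg 3: -129.405° → -178.585°, shortest Δλ = -49.18° (west) — does not cross 180°.
Leg 4: -178.585° → -134.042°, shortest Δλ = 44.543° (east) — does not cross 180°.
Leg 5: -134.042° → +151.118°, shortest Δλ = -74.84° (west) — crosses 180°.
Total crossings: 3.

3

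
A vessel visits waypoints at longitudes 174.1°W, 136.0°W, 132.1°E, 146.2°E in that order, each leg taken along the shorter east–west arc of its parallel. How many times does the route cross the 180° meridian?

1

Leg 1: -174.1° → -136.0°, shortest Δλ = 38.1° (east) — does not cross 180°.
Leg 2: -136.0° → +132.1°, shortest Δλ = -91.9° (west) — crosses 180°.
Leg 3: +132.1° → +146.2°, shortest Δλ = 14.1° (east) — does not cross 180°.
Total crossings: 1.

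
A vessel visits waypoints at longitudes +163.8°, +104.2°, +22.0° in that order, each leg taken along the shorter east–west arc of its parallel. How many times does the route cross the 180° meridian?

0

Leg 1: +163.8° → +104.2°, shortest Δλ = -59.6° (west) — does not cross 180°.
Leg 2: +104.2° → +22.0°, shortest Δλ = -82.2° (west) — does not cross 180°.
Total crossings: 0.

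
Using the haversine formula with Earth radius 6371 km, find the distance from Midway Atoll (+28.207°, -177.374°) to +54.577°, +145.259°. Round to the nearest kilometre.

Δλ = 145.259 − -177.374 = 322.633°; wrapped into (−180°, 180°]: -37.367°.
Δφ = 54.577 − 28.207 = 26.370°.
a = sin²(Δφ/2) + cos φ₁ · cos φ₂ · sin²(Δλ/2) = 0.104443.
c = 2·atan2(√a, √(1−a)) = 0.65817 rad → d = 6371·c ≈ 4193.18 km.

4193 km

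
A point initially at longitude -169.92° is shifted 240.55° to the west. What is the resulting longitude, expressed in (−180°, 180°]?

Start at -169.92°; shift −240.55° → -410.47°.
-410.47° lies outside (−180°, 180°]; add 360° → -50.47°.

-50.47°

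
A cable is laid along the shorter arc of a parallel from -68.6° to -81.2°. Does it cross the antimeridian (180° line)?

Signed shortest Δλ = ((-81.2 − -68.6 + 180) mod 360) − 180 = -12.6°.
Going west by 12.6° from -68.6° reaches -81.2° without touching 180°.

No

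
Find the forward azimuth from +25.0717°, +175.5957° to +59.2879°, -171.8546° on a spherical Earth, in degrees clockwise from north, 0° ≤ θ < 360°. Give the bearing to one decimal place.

11.1°

Δλ = -171.8546 − 175.5957 = -347.4503°; wrapped into (−180°, 180°]: 12.5497°.
θ = atan2( sin Δλ · cos φ₂ , cos φ₁ · sin φ₂ − sin φ₁ · cos φ₂ · cos Δλ )
  = atan2(0.11097, 0.56749) = 11.065° → normalised to [0°, 360°): 11.065°.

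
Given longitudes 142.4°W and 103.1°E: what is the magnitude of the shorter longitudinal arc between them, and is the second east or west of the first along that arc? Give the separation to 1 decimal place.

Raw difference: 103.1 − -142.4 = 245.5°.
Normalise into (−180°, 180°]: 245.5° − 360° = -114.5°.
Negative ⇒ the second point lies to the west; separation 114.5°.

114.5° west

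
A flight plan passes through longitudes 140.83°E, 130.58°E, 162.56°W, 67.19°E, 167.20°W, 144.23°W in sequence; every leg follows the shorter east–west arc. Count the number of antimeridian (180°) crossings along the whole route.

Leg 1: +140.83° → +130.58°, shortest Δλ = -10.25° (west) — does not cross 180°.
Leg 2: +130.58° → -162.56°, shortest Δλ = 66.86° (east) — crosses 180°.
Leg 3: -162.56° → +67.19°, shortest Δλ = -130.25° (west) — crosses 180°.
Leg 4: +67.19° → -167.20°, shortest Δλ = 125.61° (east) — crosses 180°.
Leg 5: -167.20° → -144.23°, shortest Δλ = 22.97° (east) — does not cross 180°.
Total crossings: 3.

3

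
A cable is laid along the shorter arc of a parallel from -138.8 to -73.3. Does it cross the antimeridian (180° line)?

No

Signed shortest Δλ = ((-73.3 − -138.8 + 180) mod 360) − 180 = 65.5°.
Going east by 65.5° from -138.8° reaches -73.3° without touching 180°.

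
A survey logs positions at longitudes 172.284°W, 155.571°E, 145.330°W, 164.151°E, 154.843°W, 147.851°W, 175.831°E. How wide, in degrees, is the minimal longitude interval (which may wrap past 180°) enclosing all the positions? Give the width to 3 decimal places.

59.099°

Sort the longitudes: -172.284°, -154.843°, -147.851°, -145.330°, +155.571°, +164.151°, +175.831°.
Eastward gaps between consecutive values (wrapping around): 17.441°, 6.992°, 2.521°, 300.901°, 8.580°, 11.680°, 11.885°.
Largest gap = 300.901° ⇒ minimal covering band is its complement: 360° − 300.901° = 59.099°.
Band runs from +155.571° eastward to -145.330°, crossing the antimeridian.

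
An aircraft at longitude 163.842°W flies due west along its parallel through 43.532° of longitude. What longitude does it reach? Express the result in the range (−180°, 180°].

152.626°E

Start at -163.842°; shift −43.532° → -207.374°.
-207.374° lies outside (−180°, 180°]; add 360° → +152.626°.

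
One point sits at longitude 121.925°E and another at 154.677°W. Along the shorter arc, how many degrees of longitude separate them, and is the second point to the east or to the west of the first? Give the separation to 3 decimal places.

Raw difference: -154.677 − 121.925 = -276.602°.
Normalise into (−180°, 180°]: -276.602° + 360° = 83.398°.
Positive ⇒ the second point lies to the east; separation 83.398°.

83.398° east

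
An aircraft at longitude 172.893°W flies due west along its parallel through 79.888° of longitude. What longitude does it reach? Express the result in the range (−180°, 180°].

Start at -172.893°; shift −79.888° → -252.781°.
-252.781° lies outside (−180°, 180°]; add 360° → +107.219°.

107.219°E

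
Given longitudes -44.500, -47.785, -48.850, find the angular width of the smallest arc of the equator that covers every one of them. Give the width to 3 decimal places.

4.350°

Sort the longitudes: -48.850°, -47.785°, -44.500°.
Eastward gaps between consecutive values (wrapping around): 1.065°, 3.285°, 355.650°.
Largest gap = 355.650° ⇒ minimal covering band is its complement: 360° − 355.650° = 4.350°.
Band runs from -48.850° eastward to -44.500°.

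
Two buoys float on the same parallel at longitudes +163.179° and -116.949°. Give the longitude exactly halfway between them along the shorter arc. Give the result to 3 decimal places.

-156.885°

Signed shortest Δλ from +163.179° to -116.949° is +79.872°.
Midpoint longitude = +163.179° + (+79.872°)/2 = +163.179° + 39.936° = +203.115°.
Normalise into (−180°, 180°]: -156.885°.
(The naïve average (+163.179 + -116.949)/2 = 23.115° is on the wrong side of the globe.)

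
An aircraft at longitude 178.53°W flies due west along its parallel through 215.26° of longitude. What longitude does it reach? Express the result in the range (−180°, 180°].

33.79°W

Start at -178.53°; shift −215.26° → -393.79°.
-393.79° lies outside (−180°, 180°]; add 360° → -33.79°.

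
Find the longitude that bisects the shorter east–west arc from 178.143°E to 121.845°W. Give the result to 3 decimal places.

Signed shortest Δλ from +178.143° to -121.845° is +60.012°.
Midpoint longitude = +178.143° + (+60.012°)/2 = +178.143° + 30.006° = +208.149°.
Normalise into (−180°, 180°]: -151.851°.
(The naïve average (+178.143 + -121.845)/2 = 28.149° is on the wrong side of the globe.)

151.851°W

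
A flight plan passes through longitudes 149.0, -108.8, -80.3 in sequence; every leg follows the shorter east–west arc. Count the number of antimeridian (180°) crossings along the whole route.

1

Leg 1: +149.0° → -108.8°, shortest Δλ = 102.2° (east) — crosses 180°.
Leg 2: -108.8° → -80.3°, shortest Δλ = 28.5° (east) — does not cross 180°.
Total crossings: 1.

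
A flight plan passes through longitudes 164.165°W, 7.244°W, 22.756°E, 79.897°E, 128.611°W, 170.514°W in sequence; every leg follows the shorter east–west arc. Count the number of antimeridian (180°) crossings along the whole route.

Leg 1: -164.165° → -7.244°, shortest Δλ = 156.921° (east) — does not cross 180°.
Leg 2: -7.244° → +22.756°, shortest Δλ = 30.0° (east) — does not cross 180°.
Leg 3: +22.756° → +79.897°, shortest Δλ = 57.141° (east) — does not cross 180°.
Leg 4: +79.897° → -128.611°, shortest Δλ = 151.492° (east) — crosses 180°.
Leg 5: -128.611° → -170.514°, shortest Δλ = -41.903° (west) — does not cross 180°.
Total crossings: 1.

1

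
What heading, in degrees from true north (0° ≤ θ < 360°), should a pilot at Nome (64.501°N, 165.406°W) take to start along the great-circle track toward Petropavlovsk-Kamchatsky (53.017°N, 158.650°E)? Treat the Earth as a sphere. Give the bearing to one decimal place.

Δλ = 158.650 − -165.406 = 324.056°; wrapped into (−180°, 180°]: -35.944°.
θ = atan2( sin Δλ · cos φ₂ , cos φ₁ · sin φ₂ − sin φ₁ · cos φ₂ · cos Δλ )
  = atan2(-0.35312, -0.09571) = -105.164° → normalised to [0°, 360°): 254.836°.

254.8°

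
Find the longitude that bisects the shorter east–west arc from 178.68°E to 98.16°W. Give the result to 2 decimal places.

139.74°W

Signed shortest Δλ from +178.68° to -98.16° is +83.16°.
Midpoint longitude = +178.68° + (+83.16°)/2 = +178.68° + 41.58° = +220.26°.
Normalise into (−180°, 180°]: -139.74°.
(The naïve average (+178.68 + -98.16)/2 = 40.26° is on the wrong side of the globe.)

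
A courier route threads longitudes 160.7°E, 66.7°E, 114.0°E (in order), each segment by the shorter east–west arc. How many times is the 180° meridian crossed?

Leg 1: +160.7° → +66.7°, shortest Δλ = -94.0° (west) — does not cross 180°.
Leg 2: +66.7° → +114.0°, shortest Δλ = 47.3° (east) — does not cross 180°.
Total crossings: 0.

0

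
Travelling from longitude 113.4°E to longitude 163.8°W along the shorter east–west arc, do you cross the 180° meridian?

Yes

Naïve |-163.8 − 113.4| = 277.2° > 180°, so the shorter arc goes the other way round — across 180°.
Signed shortest Δλ = ((-163.8 − 113.4 + 180) mod 360) − 180 = 82.8°.
Going east by 82.8° from +113.4° passes through 180° before reaching -163.8°.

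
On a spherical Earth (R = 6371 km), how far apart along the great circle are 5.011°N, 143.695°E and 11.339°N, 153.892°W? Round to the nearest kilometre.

Δλ = -153.892 − 143.695 = -297.587°; wrapped into (−180°, 180°]: 62.413°.
Δφ = 11.339 − 5.011 = 6.328°.
a = sin²(Δφ/2) + cos φ₁ · cos φ₂ · sin²(Δλ/2) = 0.265253.
c = 2·atan2(√a, √(1−a)) = 1.08208 rad → d = 6371·c ≈ 6893.92 km.

6894 km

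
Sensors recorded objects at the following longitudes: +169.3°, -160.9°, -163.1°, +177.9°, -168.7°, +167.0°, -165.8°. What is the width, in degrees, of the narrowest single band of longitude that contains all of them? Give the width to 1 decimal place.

Sort the longitudes: -168.7°, -165.8°, -163.1°, -160.9°, +167.0°, +169.3°, +177.9°.
Eastward gaps between consecutive values (wrapping around): 2.9°, 2.7°, 2.2°, 327.9°, 2.3°, 8.6°, 13.4°.
Largest gap = 327.9° ⇒ minimal covering band is its complement: 360° − 327.9° = 32.1°.
Band runs from +167.0° eastward to -160.9°, crossing the antimeridian.

32.1°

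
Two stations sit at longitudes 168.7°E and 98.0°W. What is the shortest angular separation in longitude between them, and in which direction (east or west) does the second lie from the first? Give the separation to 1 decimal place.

Raw difference: -98.0 − 168.7 = -266.7°.
Normalise into (−180°, 180°]: -266.7° + 360° = 93.3°.
Positive ⇒ the second point lies to the east; separation 93.3°.

93.3° east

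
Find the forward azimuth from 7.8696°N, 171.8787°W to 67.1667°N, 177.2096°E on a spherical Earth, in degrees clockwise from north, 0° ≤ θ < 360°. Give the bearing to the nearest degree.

355°

Δλ = 177.2096 − -171.8787 = 349.0883°; wrapped into (−180°, 180°]: -10.9117°.
θ = atan2( sin Δλ · cos φ₂ , cos φ₁ · sin φ₂ − sin φ₁ · cos φ₂ · cos Δλ )
  = atan2(-0.07346, 0.86079) = -4.878° → normalised to [0°, 360°): 355.122°.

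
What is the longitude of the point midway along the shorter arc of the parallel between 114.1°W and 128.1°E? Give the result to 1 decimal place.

173.0°W

Signed shortest Δλ from -114.1° to +128.1° is -117.8°.
Midpoint longitude = -114.1° + (-117.8°)/2 = -114.1° − 58.9° = -173.0°.
(The naïve average (-114.1 + +128.1)/2 = 7.0° is on the wrong side of the globe.)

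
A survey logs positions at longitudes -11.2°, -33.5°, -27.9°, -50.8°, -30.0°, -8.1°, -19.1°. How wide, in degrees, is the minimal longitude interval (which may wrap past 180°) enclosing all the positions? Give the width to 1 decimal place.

Sort the longitudes: -50.8°, -33.5°, -30.0°, -27.9°, -19.1°, -11.2°, -8.1°.
Eastward gaps between consecutive values (wrapping around): 17.3°, 3.5°, 2.1°, 8.8°, 7.9°, 3.1°, 317.3°.
Largest gap = 317.3° ⇒ minimal covering band is its complement: 360° − 317.3° = 42.7°.
Band runs from -50.8° eastward to -8.1°.

42.7°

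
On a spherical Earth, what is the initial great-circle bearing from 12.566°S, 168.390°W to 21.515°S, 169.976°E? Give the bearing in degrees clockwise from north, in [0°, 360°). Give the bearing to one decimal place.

243.7°

Δλ = 169.976 − -168.390 = 338.366°; wrapped into (−180°, 180°]: -21.634°.
θ = atan2( sin Δλ · cos φ₂ , cos φ₁ · sin φ₂ − sin φ₁ · cos φ₂ · cos Δλ )
  = atan2(-0.34299, -0.16981) = -116.340° → normalised to [0°, 360°): 243.660°.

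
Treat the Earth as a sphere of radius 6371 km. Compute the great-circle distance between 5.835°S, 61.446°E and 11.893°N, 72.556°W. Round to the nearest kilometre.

14923 km

Δλ = -72.556 − 61.446 = -134.002°.
Δφ = 11.893 − -5.835 = 17.728°.
a = sin²(Δφ/2) + cos φ₁ · cos φ₂ · sin²(Δλ/2) = 0.848600.
c = 2·atan2(√a, √(1−a)) = 2.34228 rad → d = 6371·c ≈ 14922.68 km.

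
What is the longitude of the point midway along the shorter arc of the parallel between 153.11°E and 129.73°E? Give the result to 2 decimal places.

141.42°E

Signed shortest Δλ from +153.11° to +129.73° is -23.38°.
Midpoint longitude = +153.11° + (-23.38°)/2 = +153.11° − 11.69° = +141.42°.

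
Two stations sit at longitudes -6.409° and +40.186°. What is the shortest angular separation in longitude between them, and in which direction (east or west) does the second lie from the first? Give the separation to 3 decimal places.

46.595° east

Raw difference: 40.186 − -6.409 = 46.595°.
Normalise into (−180°, 180°]: 46.595° stays 46.595°.
Positive ⇒ the second point lies to the east; separation 46.595°.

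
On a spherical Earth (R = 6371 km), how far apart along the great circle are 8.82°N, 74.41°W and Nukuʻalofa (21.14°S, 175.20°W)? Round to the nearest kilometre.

Δλ = -175.20 − -74.41 = -100.79°.
Δφ = -21.14 − 8.82 = -29.96°.
a = sin²(Δφ/2) + cos φ₁ · cos φ₂ · sin²(Δλ/2) = 0.613922.
c = 2·atan2(√a, √(1−a)) = 1.80066 rad → d = 6371·c ≈ 11472.00 km.

11472 km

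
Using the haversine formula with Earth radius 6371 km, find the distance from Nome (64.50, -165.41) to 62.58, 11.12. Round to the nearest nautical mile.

3176 nmi

Δλ = 11.12 − -165.41 = 176.53°.
Δφ = 62.58 − 64.50 = -1.92°.
a = sin²(Δφ/2) + cos φ₁ · cos φ₂ · sin²(Δλ/2) = 0.198353.
c = 2·atan2(√a, √(1−a)) = 0.92317 rad → d = 6371·c ≈ 5881.53 km ≈ 3175.77 nmi.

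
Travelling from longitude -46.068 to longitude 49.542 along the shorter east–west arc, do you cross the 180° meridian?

Signed shortest Δλ = ((49.542 − -46.068 + 180) mod 360) − 180 = 95.61°.
Going east by 95.61° from -46.068° reaches +49.542° without touching 180°.

No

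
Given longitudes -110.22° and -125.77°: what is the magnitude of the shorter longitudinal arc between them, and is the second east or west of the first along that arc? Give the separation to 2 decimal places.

Raw difference: -125.77 − -110.22 = -15.55°.
Normalise into (−180°, 180°]: -15.55° stays -15.55°.
Negative ⇒ the second point lies to the west; separation 15.55°.

15.55° west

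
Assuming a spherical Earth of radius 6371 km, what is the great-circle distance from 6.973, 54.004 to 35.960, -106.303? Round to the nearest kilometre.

14817 km

Δλ = -106.303 − 54.004 = -160.307°.
Δφ = 35.960 − 6.973 = 28.987°.
a = sin²(Δφ/2) + cos φ₁ · cos φ₂ · sin²(Δλ/2) = 0.842579.
c = 2·atan2(√a, √(1−a)) = 2.32562 rad → d = 6371·c ≈ 14816.51 km.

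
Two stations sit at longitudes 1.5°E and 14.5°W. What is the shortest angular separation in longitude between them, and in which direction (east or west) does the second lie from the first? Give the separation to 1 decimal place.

16.0° west

Raw difference: -14.5 − 1.5 = -16.0°.
Normalise into (−180°, 180°]: -16.0° stays -16.0°.
Negative ⇒ the second point lies to the west; separation 16.0°.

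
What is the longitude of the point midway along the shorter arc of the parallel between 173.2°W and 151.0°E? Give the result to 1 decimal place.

Signed shortest Δλ from -173.2° to +151.0° is -35.8°.
Midpoint longitude = -173.2° + (-35.8°)/2 = -173.2° − 17.9° = -191.1°.
Normalise into (−180°, 180°]: +168.9°.
(The naïve average (-173.2 + +151.0)/2 = -11.1° is on the wrong side of the globe.)

168.9°E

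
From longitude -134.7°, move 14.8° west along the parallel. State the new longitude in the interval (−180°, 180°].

-149.5°

Start at -134.7°; shift −14.8° → -149.5°.
-149.5° already lies in (−180°, 180°].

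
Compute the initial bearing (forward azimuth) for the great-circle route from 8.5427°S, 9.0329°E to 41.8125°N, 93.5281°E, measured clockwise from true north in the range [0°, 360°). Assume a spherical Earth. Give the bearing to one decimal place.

47.9°

Δλ = 93.5281 − 9.0329 = 84.4952°.
θ = atan2( sin Δλ · cos φ₂ , cos φ₁ · sin φ₂ − sin φ₁ · cos φ₂ · cos Δλ )
  = atan2(0.74189, 0.66992) = 47.918° → normalised to [0°, 360°): 47.918°.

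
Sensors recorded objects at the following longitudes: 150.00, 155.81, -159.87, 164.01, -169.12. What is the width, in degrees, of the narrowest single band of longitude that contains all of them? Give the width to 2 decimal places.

50.13°

Sort the longitudes: -169.12°, -159.87°, +150.00°, +155.81°, +164.01°.
Eastward gaps between consecutive values (wrapping around): 9.25°, 309.87°, 5.81°, 8.20°, 26.87°.
Largest gap = 309.87° ⇒ minimal covering band is its complement: 360° − 309.87° = 50.13°.
Band runs from +150.00° eastward to -159.87°, crossing the antimeridian.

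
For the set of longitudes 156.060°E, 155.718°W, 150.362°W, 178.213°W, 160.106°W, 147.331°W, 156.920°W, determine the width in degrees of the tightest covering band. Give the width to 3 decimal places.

56.609°

Sort the longitudes: -178.213°, -160.106°, -156.920°, -155.718°, -150.362°, -147.331°, +156.060°.
Eastward gaps between consecutive values (wrapping around): 18.107°, 3.186°, 1.202°, 5.356°, 3.031°, 303.391°, 25.727°.
Largest gap = 303.391° ⇒ minimal covering band is its complement: 360° − 303.391° = 56.609°.
Band runs from +156.060° eastward to -147.331°, crossing the antimeridian.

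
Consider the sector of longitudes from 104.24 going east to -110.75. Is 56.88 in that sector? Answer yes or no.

Band width going east from +104.24° to -110.75°: ((-110.75 − 104.24) mod 360) = 145.01°.
Offset of +56.88° east of the west edge: ((56.88 − 104.24) mod 360) = 312.64°.
312.64° > 145.01° ⇒ outside.

No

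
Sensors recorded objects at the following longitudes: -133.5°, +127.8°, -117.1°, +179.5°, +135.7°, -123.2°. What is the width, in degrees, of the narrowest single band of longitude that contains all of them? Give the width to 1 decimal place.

Sort the longitudes: -133.5°, -123.2°, -117.1°, +127.8°, +135.7°, +179.5°.
Eastward gaps between consecutive values (wrapping around): 10.3°, 6.1°, 244.9°, 7.9°, 43.8°, 47.0°.
Largest gap = 244.9° ⇒ minimal covering band is its complement: 360° − 244.9° = 115.1°.
Band runs from +127.8° eastward to -117.1°, crossing the antimeridian.

115.1°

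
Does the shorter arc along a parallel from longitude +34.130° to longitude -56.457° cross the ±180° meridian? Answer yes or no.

Signed shortest Δλ = ((-56.457 − 34.130 + 180) mod 360) − 180 = -90.587°.
Going west by 90.587° from +34.130° reaches -56.457° without touching 180°.

No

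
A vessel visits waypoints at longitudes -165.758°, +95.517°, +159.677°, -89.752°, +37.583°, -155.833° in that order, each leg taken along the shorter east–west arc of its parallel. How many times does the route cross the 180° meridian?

Leg 1: -165.758° → +95.517°, shortest Δλ = -98.725° (west) — crosses 180°.
Leg 2: +95.517° → +159.677°, shortest Δλ = 64.16° (east) — does not cross 180°.
Leg 3: +159.677° → -89.752°, shortest Δλ = 110.571° (east) — crosses 180°.
Leg 4: -89.752° → +37.583°, shortest Δλ = 127.335° (east) — does not cross 180°.
Leg 5: +37.583° → -155.833°, shortest Δλ = 166.584° (east) — crosses 180°.
Total crossings: 3.

3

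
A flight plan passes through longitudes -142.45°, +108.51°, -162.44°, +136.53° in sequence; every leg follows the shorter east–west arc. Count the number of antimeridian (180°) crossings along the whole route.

Leg 1: -142.45° → +108.51°, shortest Δλ = -109.04° (west) — crosses 180°.
Leg 2: +108.51° → -162.44°, shortest Δλ = 89.05° (east) — crosses 180°.
Leg 3: -162.44° → +136.53°, shortest Δλ = -61.03° (west) — crosses 180°.
Total crossings: 3.

3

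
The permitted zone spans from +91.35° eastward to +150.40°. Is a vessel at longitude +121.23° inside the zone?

Yes

Band width going east from +91.35° to +150.40°: ((150.40 − 91.35) mod 360) = 59.05°.
Offset of +121.23° east of the west edge: ((121.23 − 91.35) mod 360) = 29.88°.
29.88° ≤ 59.05° ⇒ inside.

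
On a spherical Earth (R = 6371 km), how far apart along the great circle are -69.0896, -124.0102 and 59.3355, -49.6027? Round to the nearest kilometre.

15455 km

Δλ = -49.6027 − -124.0102 = 74.4075°.
Δφ = 59.3355 − -69.0896 = 128.4251°.
a = sin²(Δφ/2) + cos φ₁ · cos φ₂ · sin²(Δλ/2) = 0.877295.
c = 2·atan2(√a, √(1−a)) = 2.42583 rad → d = 6371·c ≈ 15454.93 km.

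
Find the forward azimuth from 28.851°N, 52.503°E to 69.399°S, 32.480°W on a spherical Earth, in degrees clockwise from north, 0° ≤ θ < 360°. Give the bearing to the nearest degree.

203°

Δλ = -32.480 − 52.503 = -84.983°.
θ = atan2( sin Δλ · cos φ₂ , cos φ₁ · sin φ₂ − sin φ₁ · cos φ₂ · cos Δλ )
  = atan2(-0.35051, -0.83472) = -157.222° → normalised to [0°, 360°): 202.778°.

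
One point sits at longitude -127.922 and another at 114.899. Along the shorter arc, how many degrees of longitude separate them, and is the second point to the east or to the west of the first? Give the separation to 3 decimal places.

117.179° west

Raw difference: 114.899 − -127.922 = 242.821°.
Normalise into (−180°, 180°]: 242.821° − 360° = -117.179°.
Negative ⇒ the second point lies to the west; separation 117.179°.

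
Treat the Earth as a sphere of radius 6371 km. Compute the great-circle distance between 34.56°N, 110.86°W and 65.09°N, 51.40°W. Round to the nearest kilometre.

5149 km

Δλ = -51.40 − -110.86 = 59.46°.
Δφ = 65.09 − 34.56 = 30.53°.
a = sin²(Δφ/2) + cos φ₁ · cos φ₂ · sin²(Δλ/2) = 0.154623.
c = 2·atan2(√a, √(1−a)) = 0.80827 rad → d = 6371·c ≈ 5149.46 km.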